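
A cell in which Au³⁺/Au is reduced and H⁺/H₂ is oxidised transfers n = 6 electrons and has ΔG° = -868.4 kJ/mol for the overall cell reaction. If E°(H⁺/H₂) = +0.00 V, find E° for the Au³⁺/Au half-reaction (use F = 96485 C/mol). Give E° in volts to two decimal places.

+1.50 V

E°cell = −ΔG°/(nF) = −(-868.4×10³)/((6)(96485)) = +1.500 V.
Since Au³⁺/Au is the cathode and H⁺/H₂ the anode, E°cell = E°(Au³⁺/Au) − E°(H⁺/H₂).
So E°(Au³⁺/Au) = E°cell + E°(H⁺/H₂) = +1.500 + (+0.00) = +1.50 V.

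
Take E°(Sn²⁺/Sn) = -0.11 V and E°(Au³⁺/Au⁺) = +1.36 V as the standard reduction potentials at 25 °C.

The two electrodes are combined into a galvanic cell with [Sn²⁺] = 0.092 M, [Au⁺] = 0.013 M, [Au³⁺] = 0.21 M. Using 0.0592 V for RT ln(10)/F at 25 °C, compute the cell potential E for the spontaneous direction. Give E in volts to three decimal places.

+1.536 V

Au³⁺/Au⁺ is the cathode (higher E°), Sn²⁺/Sn the anode: E°cell = +1.36 − (-0.11) = +1.47 V, n = 2.
Overall: Au³⁺(aq) + Sn(s) → Au⁺(aq) + Sn²⁺(aq)
Q = [Au⁺]·[Sn²⁺] / ([Au³⁺]); log Q = -2.244.
E = E° − (0.0592/n) log Q = +1.47 − (0.0592/2)(-2.244) = +1.536 V.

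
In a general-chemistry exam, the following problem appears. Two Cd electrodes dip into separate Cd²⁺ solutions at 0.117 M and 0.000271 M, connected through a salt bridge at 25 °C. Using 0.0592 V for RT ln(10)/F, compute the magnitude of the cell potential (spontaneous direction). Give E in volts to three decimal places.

For a concentration cell E°cell = 0. The 0.117 M side is the cathode (reduction is favoured where [Cd²⁺] is higher).
With n = 2, E = −(0.0592/2) log([Cd²⁺]ₐₙ/[Cd²⁺]꜀ₐₜ) = −(0.0592/2) log(0.000271/0.117) = −(0.0592/2)(-2.635) = +0.078 V.

+0.078 V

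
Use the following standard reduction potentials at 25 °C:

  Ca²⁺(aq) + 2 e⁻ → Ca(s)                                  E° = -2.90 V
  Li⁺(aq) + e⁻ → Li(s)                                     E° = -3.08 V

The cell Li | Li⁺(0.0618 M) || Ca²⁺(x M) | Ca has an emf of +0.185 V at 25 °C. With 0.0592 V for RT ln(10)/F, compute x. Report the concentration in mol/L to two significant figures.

Ca²⁺/Ca is the cathode, Li⁺/Li the anode: E°cell = +0.18 V, n = 2.
Overall reaction: Ca²⁺(aq) + 2 Li(s) → Ca(s) + 2 Li⁺(aq); Q = [Li⁺]^2/[Ca²⁺]^1.
From E = E° − (0.0592/n) log Q: log Q = (E° − E)·n/0.0592 = (+0.18 − (+0.185))·2/0.0592 = -0.1689.
So 1·log[Ca²⁺] = 2·log(0.0618) − log Q = -2.4180 − (-0.1689) = -2.2491; [Ca²⁺] = 10^(-2.2491) ≈ 0.0056 M.

0.0056 M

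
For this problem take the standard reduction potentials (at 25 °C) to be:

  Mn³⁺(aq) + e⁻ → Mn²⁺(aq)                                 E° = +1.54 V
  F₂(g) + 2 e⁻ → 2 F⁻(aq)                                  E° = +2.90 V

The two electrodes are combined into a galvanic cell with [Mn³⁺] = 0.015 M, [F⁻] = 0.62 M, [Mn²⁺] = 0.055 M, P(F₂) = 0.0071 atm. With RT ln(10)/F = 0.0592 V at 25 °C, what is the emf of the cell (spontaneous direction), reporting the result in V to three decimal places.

+1.342 V

F₂/F⁻ is the cathode (higher E°), Mn³⁺/Mn²⁺ the anode: E°cell = +2.90 − (+1.54) = +1.36 V, n = 2.
Overall: F₂(g) + 2 Mn²⁺(aq) → 2 F⁻(aq) + 2 Mn³⁺(aq)
Q = [F⁻]^2·[Mn³⁺]^2 / (P(F₂)·[Mn²⁺]^2); log Q = 0.605.
E = E° − (0.0592/n) log Q = +1.36 − (0.0592/2)(0.605) = +1.342 V.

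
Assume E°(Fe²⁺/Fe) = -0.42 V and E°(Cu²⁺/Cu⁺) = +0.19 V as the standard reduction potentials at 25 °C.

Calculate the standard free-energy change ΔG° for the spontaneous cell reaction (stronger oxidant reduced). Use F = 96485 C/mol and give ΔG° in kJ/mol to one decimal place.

Cu²⁺/Cu⁺ (E° = +0.19 V) is the cathode; Fe²⁺/Fe (E° = -0.42 V) is the anode, so E°cell = +0.61 V.
Balancing electrons gives n = 2 (lcm of 1 and 2).
ΔG° = −nFE° = −(2)(96485)(+0.61) = -117,712 J = -117.7 kJ/mol.

-117.7 kJ/mol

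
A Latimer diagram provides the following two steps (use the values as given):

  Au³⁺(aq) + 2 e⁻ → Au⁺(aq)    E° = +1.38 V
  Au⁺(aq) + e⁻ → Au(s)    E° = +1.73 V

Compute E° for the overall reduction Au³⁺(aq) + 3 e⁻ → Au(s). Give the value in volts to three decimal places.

Adding the free-energy changes (−nFE°) of the two steps gives −n₃FE°₃ = −n₁FE°₁ − n₂FE°₂.
E°₃ = (2×+1.38 + 1×+1.73) / 3 = (+4.490) / 3 = +1.497 V.

+1.497 V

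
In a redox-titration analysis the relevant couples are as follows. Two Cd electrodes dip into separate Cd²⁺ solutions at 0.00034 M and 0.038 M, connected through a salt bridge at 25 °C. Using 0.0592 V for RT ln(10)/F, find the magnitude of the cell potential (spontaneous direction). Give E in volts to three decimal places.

+0.061 V

For a concentration cell E°cell = 0. The 0.038 M side is the cathode (reduction is favoured where [Cd²⁺] is higher).
With n = 2, E = −(0.0592/2) log([Cd²⁺]ₐₙ/[Cd²⁺]꜀ₐₜ) = −(0.0592/2) log(0.00034/0.038) = −(0.0592/2)(-2.048) = +0.061 V.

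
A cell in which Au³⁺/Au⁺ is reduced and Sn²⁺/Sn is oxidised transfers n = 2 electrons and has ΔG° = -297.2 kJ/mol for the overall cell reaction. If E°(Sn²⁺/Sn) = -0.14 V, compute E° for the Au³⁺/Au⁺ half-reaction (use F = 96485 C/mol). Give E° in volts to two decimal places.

E°cell = −ΔG°/(nF) = −(-297.2×10³)/((2)(96485)) = +1.540 V.
Since Au³⁺/Au⁺ is the cathode and Sn²⁺/Sn the anode, E°cell = E°(Au³⁺/Au⁺) − E°(Sn²⁺/Sn).
So E°(Au³⁺/Au⁺) = E°cell + E°(Sn²⁺/Sn) = +1.540 + (-0.14) = +1.40 V.

+1.40 V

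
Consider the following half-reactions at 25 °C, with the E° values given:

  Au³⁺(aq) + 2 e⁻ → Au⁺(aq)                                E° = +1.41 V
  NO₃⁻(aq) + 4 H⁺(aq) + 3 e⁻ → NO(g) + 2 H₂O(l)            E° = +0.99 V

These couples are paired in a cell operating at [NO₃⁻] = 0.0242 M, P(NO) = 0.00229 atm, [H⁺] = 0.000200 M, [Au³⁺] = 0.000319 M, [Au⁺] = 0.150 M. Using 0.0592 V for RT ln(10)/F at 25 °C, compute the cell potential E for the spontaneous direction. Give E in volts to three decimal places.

+0.613 V

Au³⁺/Au⁺ is the cathode (higher E°), NO₃⁻/NO the anode: E°cell = +1.41 − (+0.99) = +0.42 V, n = 6.
Overall: 3 Au³⁺(aq) + 2 NO(g) + 4 H₂O(l) → 3 Au⁺(aq) + 2 NO₃⁻(aq) + 8 H⁺(aq)
Q = [Au⁺]^3·[NO₃⁻]^2·[H⁺]^8 / ([Au³⁺]^3·P(NO)^2); log Q = -19.527.
E = E° − (0.0592/n) log Q = +0.42 − (0.0592/6)(-19.527) = +0.613 V.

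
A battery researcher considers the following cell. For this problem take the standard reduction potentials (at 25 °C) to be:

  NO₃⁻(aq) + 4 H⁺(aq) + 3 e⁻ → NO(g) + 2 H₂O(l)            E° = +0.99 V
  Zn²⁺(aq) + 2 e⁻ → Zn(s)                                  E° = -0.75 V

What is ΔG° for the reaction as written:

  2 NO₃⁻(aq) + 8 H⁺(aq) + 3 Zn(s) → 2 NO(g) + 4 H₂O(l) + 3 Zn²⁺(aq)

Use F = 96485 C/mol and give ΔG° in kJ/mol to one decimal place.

As written, NO₃⁻/NO is reduced (cathode) and Zn²⁺/Zn is oxidised (anode), so E°cell = (+0.99) − (-0.75) = +1.74 V.
Balancing electrons gives n = 6.
ΔG° = −nFE° = −(6)(96485)(+1.74) = -1,007,303 J = -1007.3 kJ/mol.

-1007.3 kJ/mol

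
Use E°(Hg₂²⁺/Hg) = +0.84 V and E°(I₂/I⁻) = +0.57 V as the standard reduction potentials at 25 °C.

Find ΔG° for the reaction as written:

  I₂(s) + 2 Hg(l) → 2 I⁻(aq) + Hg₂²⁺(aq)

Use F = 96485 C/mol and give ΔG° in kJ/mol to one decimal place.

+52.1 kJ/mol

As written, I₂/I⁻ is reduced (cathode) and Hg₂²⁺/Hg is oxidised (anode), so E°cell = (+0.57) − (+0.84) = -0.27 V.
Balancing electrons gives n = 2.
ΔG° = −nFE° = −(2)(96485)(-0.27) = 52,102 J = +52.1 kJ/mol.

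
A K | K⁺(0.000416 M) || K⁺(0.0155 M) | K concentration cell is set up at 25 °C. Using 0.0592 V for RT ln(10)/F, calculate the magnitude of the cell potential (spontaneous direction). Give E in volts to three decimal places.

For a concentration cell E°cell = 0. The 0.0155 M side is the cathode (reduction is favoured where [K⁺] is higher).
With n = 1, E = −(0.0592/1) log([K⁺]ₐₙ/[K⁺]꜀ₐₜ) = −(0.0592/1) log(0.000416/0.0155) = −(0.0592/1)(-1.571) = +0.093 V.

+0.093 V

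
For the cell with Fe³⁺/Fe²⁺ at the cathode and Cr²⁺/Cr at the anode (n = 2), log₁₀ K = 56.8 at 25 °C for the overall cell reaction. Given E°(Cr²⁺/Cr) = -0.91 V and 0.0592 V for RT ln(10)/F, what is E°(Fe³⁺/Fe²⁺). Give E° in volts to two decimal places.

+0.77 V

E°cell = (0.0592/n)·log K = (0.0592/2)(56.8) = +1.681 V.
Since Fe³⁺/Fe²⁺ is the cathode and Cr²⁺/Cr the anode, E°cell = E°(Fe³⁺/Fe²⁺) − E°(Cr²⁺/Cr).
So E°(Fe³⁺/Fe²⁺) = E°cell + E°(Cr²⁺/Cr) = +1.681 + (-0.91) = +0.77 V.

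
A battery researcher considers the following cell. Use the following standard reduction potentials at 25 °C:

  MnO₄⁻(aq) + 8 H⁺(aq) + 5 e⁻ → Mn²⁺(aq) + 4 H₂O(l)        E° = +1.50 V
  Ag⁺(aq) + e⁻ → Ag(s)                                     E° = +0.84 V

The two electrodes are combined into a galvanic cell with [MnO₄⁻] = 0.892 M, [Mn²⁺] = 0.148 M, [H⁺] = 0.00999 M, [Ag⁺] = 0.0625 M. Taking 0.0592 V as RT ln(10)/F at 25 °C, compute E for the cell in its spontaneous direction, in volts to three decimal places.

MnO₄⁻/Mn²⁺ is the cathode (higher E°), Ag⁺/Ag the anode: E°cell = +1.50 − (+0.84) = +0.66 V, n = 5.
Overall: MnO₄⁻(aq) + 8 H⁺(aq) + 5 Ag(s) → Mn²⁺(aq) + 4 H₂O(l) + 5 Ag⁺(aq)
Q = [Mn²⁺]·[Ag⁺]^5 / ([MnO₄⁻]·[H⁺]^8); log Q = 9.203.
E = E° − (0.0592/n) log Q = +0.66 − (0.0592/5)(9.203) = +0.551 V.

+0.551 V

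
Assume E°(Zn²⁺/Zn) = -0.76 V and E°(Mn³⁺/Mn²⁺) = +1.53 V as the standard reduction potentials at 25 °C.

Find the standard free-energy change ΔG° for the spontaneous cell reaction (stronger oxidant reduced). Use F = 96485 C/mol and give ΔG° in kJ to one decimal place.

-441.9 kJ

Mn³⁺/Mn²⁺ (E° = +1.53 V) is the cathode; Zn²⁺/Zn (E° = -0.76 V) is the anode, so E°cell = +2.29 V.
Balancing electrons gives n = 2 (lcm of 1 and 2).
ΔG° = −nFE° = −(2)(96485)(+2.29) = -441,901 J = -441.9 kJ.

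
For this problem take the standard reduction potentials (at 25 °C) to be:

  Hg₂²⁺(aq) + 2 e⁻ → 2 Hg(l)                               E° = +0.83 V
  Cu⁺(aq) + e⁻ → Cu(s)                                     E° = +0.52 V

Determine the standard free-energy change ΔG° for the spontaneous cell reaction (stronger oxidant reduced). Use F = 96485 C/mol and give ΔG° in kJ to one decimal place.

-59.8 kJ

Hg₂²⁺/Hg (E° = +0.83 V) is the cathode; Cu⁺/Cu (E° = +0.52 V) is the anode, so E°cell = +0.31 V.
Balancing electrons gives n = 2 (lcm of 2 and 1).
ΔG° = −nFE° = −(2)(96485)(+0.31) = -59,821 J = -59.8 kJ.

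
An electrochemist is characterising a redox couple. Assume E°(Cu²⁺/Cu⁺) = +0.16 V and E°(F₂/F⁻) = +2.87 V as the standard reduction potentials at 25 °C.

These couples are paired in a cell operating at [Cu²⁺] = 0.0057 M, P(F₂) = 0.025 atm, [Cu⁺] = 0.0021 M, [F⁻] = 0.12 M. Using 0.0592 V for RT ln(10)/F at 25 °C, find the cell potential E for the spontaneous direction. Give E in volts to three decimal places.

+2.691 V

F₂/F⁻ is the cathode (higher E°), Cu²⁺/Cu⁺ the anode: E°cell = +2.87 − (+0.16) = +2.71 V, n = 2.
Overall: F₂(g) + 2 Cu⁺(aq) → 2 F⁻(aq) + 2 Cu²⁺(aq)
Q = [F⁻]^2·[Cu²⁺]^2 / (P(F₂)·[Cu⁺]^2); log Q = 0.628.
E = E° − (0.0592/n) log Q = +2.71 − (0.0592/2)(0.628) = +2.691 V.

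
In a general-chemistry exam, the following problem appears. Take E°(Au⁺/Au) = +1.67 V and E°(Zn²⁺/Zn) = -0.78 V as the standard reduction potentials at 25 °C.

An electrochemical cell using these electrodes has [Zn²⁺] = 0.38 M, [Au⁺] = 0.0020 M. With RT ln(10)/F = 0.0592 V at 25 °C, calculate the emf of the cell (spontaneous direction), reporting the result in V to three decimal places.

+2.303 V

Au⁺/Au is the cathode (higher E°), Zn²⁺/Zn the anode: E°cell = +1.67 − (-0.78) = +2.45 V, n = 2.
Overall: 2 Au⁺(aq) + Zn(s) → 2 Au(s) + Zn²⁺(aq)
Q = [Zn²⁺] / ([Au⁺]^2); log Q = 4.978.
E = E° − (0.0592/n) log Q = +2.45 − (0.0592/2)(4.978) = +2.303 V.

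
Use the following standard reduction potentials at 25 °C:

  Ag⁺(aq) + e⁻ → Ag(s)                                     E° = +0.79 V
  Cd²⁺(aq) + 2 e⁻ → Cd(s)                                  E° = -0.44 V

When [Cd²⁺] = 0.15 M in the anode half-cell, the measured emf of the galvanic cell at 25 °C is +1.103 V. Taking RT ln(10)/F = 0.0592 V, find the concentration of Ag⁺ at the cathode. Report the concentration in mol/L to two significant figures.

0.0028 M

Ag⁺/Ag is the cathode, Cd²⁺/Cd the anode: E°cell = +1.23 V, n = 2.
Overall reaction: 2 Ag⁺(aq) + Cd(s) → 2 Ag(s) + Cd²⁺(aq); Q = [Cd²⁺]^1/[Ag⁺]^2.
From E = E° − (0.0592/n) log Q: log Q = (E° − E)·n/0.0592 = (+1.23 − (+1.103))·2/0.0592 = 4.2905.
So 2·log[Ag⁺] = 1·log(0.15) − log Q = -0.8239 − (4.2905) = -5.1144; log[Ag⁺] = -5.1144 / 2 = -2.5572; [Ag⁺] = 10^(-2.5572) ≈ 0.0028 M.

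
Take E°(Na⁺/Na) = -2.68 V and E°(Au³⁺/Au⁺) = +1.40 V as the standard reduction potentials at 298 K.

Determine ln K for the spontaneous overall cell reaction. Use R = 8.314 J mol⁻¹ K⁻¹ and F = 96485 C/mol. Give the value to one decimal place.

Cathode: Au³⁺/Au⁺; anode: Na⁺/Na. E°cell = (+1.40) − (-2.68) = +4.08 V, with n = 2.
ΔG° = −nFE° = −RT ln K, so ln K = nFE°/(RT) = (2)(96485)(+4.08) / ((8.314)(298)) = 317.778.

317.8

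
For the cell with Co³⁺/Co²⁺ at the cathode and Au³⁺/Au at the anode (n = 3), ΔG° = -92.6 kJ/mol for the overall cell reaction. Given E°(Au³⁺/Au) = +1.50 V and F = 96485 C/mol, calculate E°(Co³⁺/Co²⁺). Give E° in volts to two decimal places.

+1.82 V

E°cell = −ΔG°/(nF) = −(-92.6×10³)/((3)(96485)) = +0.320 V.
Since Co³⁺/Co²⁺ is the cathode and Au³⁺/Au the anode, E°cell = E°(Co³⁺/Co²⁺) − E°(Au³⁺/Au).
So E°(Co³⁺/Co²⁺) = E°cell + E°(Au³⁺/Au) = +0.320 + (+1.50) = +1.82 V.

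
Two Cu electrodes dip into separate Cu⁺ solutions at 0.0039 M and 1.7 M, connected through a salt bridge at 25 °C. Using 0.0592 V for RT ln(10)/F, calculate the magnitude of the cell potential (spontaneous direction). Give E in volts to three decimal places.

+0.156 V

For a concentration cell E°cell = 0. The 1.7 M side is the cathode (reduction is favoured where [Cu⁺] is higher).
With n = 1, E = −(0.0592/1) log([Cu⁺]ₐₙ/[Cu⁺]꜀ₐₜ) = −(0.0592/1) log(0.0039/1.7) = −(0.0592/1)(-2.639) = +0.156 V.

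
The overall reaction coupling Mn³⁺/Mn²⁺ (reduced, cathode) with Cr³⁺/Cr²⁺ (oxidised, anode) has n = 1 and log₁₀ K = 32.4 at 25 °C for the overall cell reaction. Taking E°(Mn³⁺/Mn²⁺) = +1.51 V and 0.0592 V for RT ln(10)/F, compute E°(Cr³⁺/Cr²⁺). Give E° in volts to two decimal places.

E°cell = (0.0592/n)·log K = (0.0592/1)(32.4) = +1.918 V.
Since Mn³⁺/Mn²⁺ is the cathode and Cr³⁺/Cr²⁺ the anode, E°cell = E°(Mn³⁺/Mn²⁺) − E°(Cr³⁺/Cr²⁺).
So E°(Cr³⁺/Cr²⁺) = E°(Mn³⁺/Mn²⁺) − E°cell = (+1.51) − (+1.918) = -0.41 V.

-0.41 V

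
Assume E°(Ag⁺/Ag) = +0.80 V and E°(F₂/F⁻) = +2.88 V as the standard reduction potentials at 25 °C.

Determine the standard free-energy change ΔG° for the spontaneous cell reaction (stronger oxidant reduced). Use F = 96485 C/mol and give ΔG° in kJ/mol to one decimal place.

-401.4 kJ/mol

F₂/F⁻ (E° = +2.88 V) is the cathode; Ag⁺/Ag (E° = +0.80 V) is the anode, so E°cell = +2.08 V.
Balancing electrons gives n = 2 (lcm of 2 and 1).
ΔG° = −nFE° = −(2)(96485)(+2.08) = -401,378 J = -401.4 kJ/mol.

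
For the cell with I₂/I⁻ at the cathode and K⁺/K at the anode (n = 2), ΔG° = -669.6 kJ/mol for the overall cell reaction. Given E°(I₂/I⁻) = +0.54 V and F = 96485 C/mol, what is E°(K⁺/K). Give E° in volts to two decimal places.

E°cell = −ΔG°/(nF) = −(-669.6×10³)/((2)(96485)) = +3.470 V.
Since I₂/I⁻ is the cathode and K⁺/K the anode, E°cell = E°(I₂/I⁻) − E°(K⁺/K).
So E°(K⁺/K) = E°(I₂/I⁻) − E°cell = (+0.54) − (+3.470) = -2.93 V.

-2.93 V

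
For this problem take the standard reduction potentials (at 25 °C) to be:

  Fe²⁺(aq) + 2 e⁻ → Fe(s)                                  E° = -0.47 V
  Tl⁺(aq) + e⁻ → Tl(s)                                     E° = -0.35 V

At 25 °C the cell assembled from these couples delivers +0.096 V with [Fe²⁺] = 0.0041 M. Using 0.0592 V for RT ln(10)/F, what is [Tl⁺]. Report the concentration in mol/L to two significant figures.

0.025 M

Tl⁺/Tl is the cathode, Fe²⁺/Fe the anode: E°cell = +0.12 V, n = 2.
Overall reaction: 2 Tl⁺(aq) + Fe(s) → 2 Tl(s) + Fe²⁺(aq); Q = [Fe²⁺]^1/[Tl⁺]^2.
From E = E° − (0.0592/n) log Q: log Q = (E° − E)·n/0.0592 = (+0.12 − (+0.096))·2/0.0592 = 0.8108.
So 2·log[Tl⁺] = 1·log(0.0041) − log Q = -2.3872 − (0.8108) = -3.1980; log[Tl⁺] = -3.1980 / 2 = -1.5990; [Tl⁺] = 10^(-1.5990) ≈ 0.025 M.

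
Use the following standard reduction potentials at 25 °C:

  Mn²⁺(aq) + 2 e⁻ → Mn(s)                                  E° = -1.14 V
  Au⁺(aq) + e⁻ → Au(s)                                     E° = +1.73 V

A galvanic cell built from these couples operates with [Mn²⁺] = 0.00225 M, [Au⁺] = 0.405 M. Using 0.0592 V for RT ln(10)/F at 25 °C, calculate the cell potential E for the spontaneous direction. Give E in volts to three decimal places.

Au⁺/Au is the cathode (higher E°), Mn²⁺/Mn the anode: E°cell = +1.73 − (-1.14) = +2.87 V, n = 2.
Overall: 2 Au⁺(aq) + Mn(s) → 2 Au(s) + Mn²⁺(aq)
Q = [Mn²⁺] / ([Au⁺]^2); log Q = -1.863.
E = E° − (0.0592/n) log Q = +2.87 − (0.0592/2)(-1.863) = +2.925 V.

+2.925 V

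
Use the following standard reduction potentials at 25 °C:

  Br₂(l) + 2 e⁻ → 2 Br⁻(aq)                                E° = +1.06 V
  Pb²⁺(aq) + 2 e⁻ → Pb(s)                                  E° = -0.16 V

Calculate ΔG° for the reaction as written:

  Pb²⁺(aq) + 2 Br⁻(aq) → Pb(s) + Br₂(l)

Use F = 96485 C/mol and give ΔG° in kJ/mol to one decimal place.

+235.4 kJ/mol

As written, Pb²⁺/Pb is reduced (cathode) and Br₂/Br⁻ is oxidised (anode), so E°cell = (-0.16) − (+1.06) = -1.22 V.
Balancing electrons gives n = 2.
ΔG° = −nFE° = −(2)(96485)(-1.22) = 235,423 J = +235.4 kJ/mol.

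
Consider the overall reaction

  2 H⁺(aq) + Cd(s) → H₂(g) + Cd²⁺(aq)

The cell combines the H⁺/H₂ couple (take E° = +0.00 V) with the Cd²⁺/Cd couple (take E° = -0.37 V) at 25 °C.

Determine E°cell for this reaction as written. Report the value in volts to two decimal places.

+0.37 V

The H⁺/H₂ couple has the higher reduction potential, so it is the cathode; Cd²⁺/Cd is oxidised at the anode.
E°cell = E°(cathode) − E°(anode) = (+0.00) − (-0.37) = +0.37 V.
Since E°cell > 0, the reaction is spontaneous under standard conditions.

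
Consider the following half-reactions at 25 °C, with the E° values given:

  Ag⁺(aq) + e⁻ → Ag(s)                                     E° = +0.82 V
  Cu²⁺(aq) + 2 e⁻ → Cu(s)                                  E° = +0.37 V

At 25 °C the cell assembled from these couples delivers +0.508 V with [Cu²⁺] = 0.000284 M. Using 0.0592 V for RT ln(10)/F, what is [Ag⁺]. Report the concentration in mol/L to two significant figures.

Ag⁺/Ag is the cathode, Cu²⁺/Cu the anode: E°cell = +0.45 V, n = 2.
Overall reaction: 2 Ag⁺(aq) + Cu(s) → 2 Ag(s) + Cu²⁺(aq); Q = [Cu²⁺]^1/[Ag⁺]^2.
From E = E° − (0.0592/n) log Q: log Q = (E° − E)·n/0.0592 = (+0.45 − (+0.508))·2/0.0592 = -1.9595.
So 2·log[Ag⁺] = 1·log(0.000284) − log Q = -3.5467 − (-1.9595) = -1.5872; log[Ag⁺] = -1.5872 / 2 = -0.7936; [Ag⁺] = 10^(-0.7936) ≈ 0.16 M.

0.16 M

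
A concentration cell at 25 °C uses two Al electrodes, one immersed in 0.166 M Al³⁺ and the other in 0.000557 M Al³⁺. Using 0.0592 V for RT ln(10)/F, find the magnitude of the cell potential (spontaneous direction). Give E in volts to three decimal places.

+0.049 V

For a concentration cell E°cell = 0. The 0.166 M side is the cathode (reduction is favoured where [Al³⁺] is higher).
With n = 3, E = −(0.0592/3) log([Al³⁺]ₐₙ/[Al³⁺]꜀ₐₜ) = −(0.0592/3) log(0.000557/0.166) = −(0.0592/3)(-2.474) = +0.049 V.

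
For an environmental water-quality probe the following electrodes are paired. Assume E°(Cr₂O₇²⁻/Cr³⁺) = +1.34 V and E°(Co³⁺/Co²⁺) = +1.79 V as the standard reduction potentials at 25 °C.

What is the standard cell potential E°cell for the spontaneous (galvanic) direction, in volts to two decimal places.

+0.45 V

The Co³⁺/Co²⁺ couple has the higher reduction potential, so it is the cathode; Cr₂O₇²⁻/Cr³⁺ is oxidised at the anode.
E°cell = E°(cathode) − E°(anode) = (+1.79) − (+1.34) = +0.45 V.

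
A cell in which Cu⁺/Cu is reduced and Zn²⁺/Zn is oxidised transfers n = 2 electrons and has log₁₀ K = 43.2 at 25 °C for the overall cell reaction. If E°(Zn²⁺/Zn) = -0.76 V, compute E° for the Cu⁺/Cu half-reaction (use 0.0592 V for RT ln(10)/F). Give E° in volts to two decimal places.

+0.52 V

E°cell = (0.0592/n)·log K = (0.0592/2)(43.2) = +1.279 V.
Since Cu⁺/Cu is the cathode and Zn²⁺/Zn the anode, E°cell = E°(Cu⁺/Cu) − E°(Zn²⁺/Zn).
So E°(Cu⁺/Cu) = E°cell + E°(Zn²⁺/Zn) = +1.279 + (-0.76) = +0.52 V.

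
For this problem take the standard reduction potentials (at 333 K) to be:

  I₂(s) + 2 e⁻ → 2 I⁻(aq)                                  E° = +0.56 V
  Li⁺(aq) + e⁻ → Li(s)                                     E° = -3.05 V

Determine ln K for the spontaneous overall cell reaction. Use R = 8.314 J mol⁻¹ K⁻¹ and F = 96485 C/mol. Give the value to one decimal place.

Cathode: I₂/I⁻; anode: Li⁺/Li. E°cell = (+0.56) − (-3.05) = +3.61 V, with n = 2.
ΔG° = −nFE° = −RT ln K, so ln K = nFE°/(RT) = (2)(96485)(+3.61) / ((8.314)(333)) = 251.619.

251.6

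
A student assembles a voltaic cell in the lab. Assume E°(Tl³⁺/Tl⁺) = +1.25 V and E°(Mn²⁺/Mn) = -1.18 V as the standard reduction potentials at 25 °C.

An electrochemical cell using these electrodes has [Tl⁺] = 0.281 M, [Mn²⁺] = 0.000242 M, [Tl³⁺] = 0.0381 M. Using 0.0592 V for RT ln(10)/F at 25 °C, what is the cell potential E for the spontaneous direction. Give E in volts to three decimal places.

+2.511 V

Tl³⁺/Tl⁺ is the cathode (higher E°), Mn²⁺/Mn the anode: E°cell = +1.25 − (-1.18) = +2.43 V, n = 2.
Overall: Tl³⁺(aq) + Mn(s) → Tl⁺(aq) + Mn²⁺(aq)
Q = [Tl⁺]·[Mn²⁺] / ([Tl³⁺]); log Q = -2.748.
E = E° − (0.0592/n) log Q = +2.43 − (0.0592/2)(-2.748) = +2.511 V.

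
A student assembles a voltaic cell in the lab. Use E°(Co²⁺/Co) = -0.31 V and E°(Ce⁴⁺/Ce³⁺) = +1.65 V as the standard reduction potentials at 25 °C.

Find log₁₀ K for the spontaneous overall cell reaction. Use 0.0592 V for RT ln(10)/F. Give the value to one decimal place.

66.2

Cathode: Ce⁴⁺/Ce³⁺; anode: Co²⁺/Co. E°cell = +1.96 V, n = 2.
log K = nE°cell / 0.0592 = (2)(+1.96) / 0.0592 = 66.2.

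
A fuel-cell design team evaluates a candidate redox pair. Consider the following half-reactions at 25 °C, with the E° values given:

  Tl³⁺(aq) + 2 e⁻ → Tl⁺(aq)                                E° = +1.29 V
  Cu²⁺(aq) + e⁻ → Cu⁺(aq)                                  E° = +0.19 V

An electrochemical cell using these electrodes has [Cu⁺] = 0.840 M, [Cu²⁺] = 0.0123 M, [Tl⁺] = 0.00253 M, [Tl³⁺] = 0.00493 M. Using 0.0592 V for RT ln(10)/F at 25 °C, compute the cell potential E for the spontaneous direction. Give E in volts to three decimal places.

Tl³⁺/Tl⁺ is the cathode (higher E°), Cu²⁺/Cu⁺ the anode: E°cell = +1.29 − (+0.19) = +1.10 V, n = 2.
Overall: Tl³⁺(aq) + 2 Cu⁺(aq) → Tl⁺(aq) + 2 Cu²⁺(aq)
Q = [Tl⁺]·[Cu²⁺]^2 / ([Tl³⁺]·[Cu⁺]^2); log Q = -3.958.
E = E° − (0.0592/n) log Q = +1.10 − (0.0592/2)(-3.958) = +1.217 V.

+1.217 V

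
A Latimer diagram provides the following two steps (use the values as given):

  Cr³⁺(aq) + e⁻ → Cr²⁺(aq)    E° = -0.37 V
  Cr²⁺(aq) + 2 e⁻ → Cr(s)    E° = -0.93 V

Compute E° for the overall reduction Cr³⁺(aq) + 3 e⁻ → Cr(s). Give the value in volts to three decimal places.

-0.743 V

Adding the free-energy changes (−nFE°) of the two steps gives −n₃FE°₃ = −n₁FE°₁ − n₂FE°₂.
E°₃ = (1×-0.37 + 2×-0.93) / 3 = (-2.230) / 3 = -0.743 V.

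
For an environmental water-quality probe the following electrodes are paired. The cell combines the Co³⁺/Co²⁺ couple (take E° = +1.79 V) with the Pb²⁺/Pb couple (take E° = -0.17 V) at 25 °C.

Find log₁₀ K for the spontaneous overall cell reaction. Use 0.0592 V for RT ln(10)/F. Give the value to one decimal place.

66.2

Cathode: Co³⁺/Co²⁺; anode: Pb²⁺/Pb. E°cell = +1.96 V, n = 2.
log K = nE°cell / 0.0592 = (2)(+1.96) / 0.0592 = 66.2.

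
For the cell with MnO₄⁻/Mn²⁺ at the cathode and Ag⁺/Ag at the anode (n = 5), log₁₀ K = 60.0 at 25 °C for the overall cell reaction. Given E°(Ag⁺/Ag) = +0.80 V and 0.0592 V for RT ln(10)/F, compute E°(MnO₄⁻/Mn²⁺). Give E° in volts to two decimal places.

+1.51 V

E°cell = (0.0592/n)·log K = (0.0592/5)(60.0) = +0.710 V.
Since MnO₄⁻/Mn²⁺ is the cathode and Ag⁺/Ag the anode, E°cell = E°(MnO₄⁻/Mn²⁺) − E°(Ag⁺/Ag).
So E°(MnO₄⁻/Mn²⁺) = E°cell + E°(Ag⁺/Ag) = +0.710 + (+0.80) = +1.51 V.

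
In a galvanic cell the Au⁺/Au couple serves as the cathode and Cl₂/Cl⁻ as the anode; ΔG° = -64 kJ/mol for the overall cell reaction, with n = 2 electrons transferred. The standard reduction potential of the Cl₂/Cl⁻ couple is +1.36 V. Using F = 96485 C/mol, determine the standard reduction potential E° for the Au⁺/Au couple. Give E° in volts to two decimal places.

+1.69 V

E°cell = −ΔG°/(nF) = −(-64×10³)/((2)(96485)) = +0.332 V.
Since Au⁺/Au is the cathode and Cl₂/Cl⁻ the anode, E°cell = E°(Au⁺/Au) − E°(Cl₂/Cl⁻).
So E°(Au⁺/Au) = E°cell + E°(Cl₂/Cl⁻) = +0.332 + (+1.36) = +1.69 V.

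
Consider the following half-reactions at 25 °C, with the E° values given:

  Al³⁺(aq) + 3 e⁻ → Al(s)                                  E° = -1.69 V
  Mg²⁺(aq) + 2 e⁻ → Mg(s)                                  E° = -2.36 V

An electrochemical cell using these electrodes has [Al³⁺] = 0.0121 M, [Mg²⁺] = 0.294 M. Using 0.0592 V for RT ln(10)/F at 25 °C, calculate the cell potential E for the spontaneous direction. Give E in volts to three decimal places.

Al³⁺/Al is the cathode (higher E°), Mg²⁺/Mg the anode: E°cell = -1.69 − (-2.36) = +0.67 V, n = 6.
Overall: 2 Al³⁺(aq) + 3 Mg(s) → 2 Al(s) + 3 Mg²⁺(aq)
Q = [Mg²⁺]^3 / ([Al³⁺]^2); log Q = 2.239.
E = E° − (0.0592/n) log Q = +0.67 − (0.0592/6)(2.239) = +0.648 V.

+0.648 V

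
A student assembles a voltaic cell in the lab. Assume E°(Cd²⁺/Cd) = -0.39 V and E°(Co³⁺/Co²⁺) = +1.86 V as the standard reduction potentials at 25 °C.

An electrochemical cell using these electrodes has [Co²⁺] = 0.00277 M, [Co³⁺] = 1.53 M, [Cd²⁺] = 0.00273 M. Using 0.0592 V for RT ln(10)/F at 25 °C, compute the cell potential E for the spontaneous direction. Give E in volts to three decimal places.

+2.488 V

Co³⁺/Co²⁺ is the cathode (higher E°), Cd²⁺/Cd the anode: E°cell = +1.86 − (-0.39) = +2.25 V, n = 2.
Overall: 2 Co³⁺(aq) + Cd(s) → 2 Co²⁺(aq) + Cd²⁺(aq)
Q = [Co²⁺]^2·[Cd²⁺] / ([Co³⁺]^2); log Q = -8.048.
E = E° − (0.0592/n) log Q = +2.25 − (0.0592/2)(-8.048) = +2.488 V.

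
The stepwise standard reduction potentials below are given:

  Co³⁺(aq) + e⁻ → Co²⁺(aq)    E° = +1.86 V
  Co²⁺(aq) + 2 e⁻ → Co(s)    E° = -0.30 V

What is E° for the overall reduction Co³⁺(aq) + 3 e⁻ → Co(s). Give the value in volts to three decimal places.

Adding the free-energy changes (−nFE°) of the two steps gives −n₃FE°₃ = −n₁FE°₁ − n₂FE°₂.
E°₃ = (1×+1.86 + 2×-0.30) / 3 = (+1.260) / 3 = +0.420 V.
Simply averaging or adding the two E° values would be wrong; the electron-weighted sum is required.

+0.420 V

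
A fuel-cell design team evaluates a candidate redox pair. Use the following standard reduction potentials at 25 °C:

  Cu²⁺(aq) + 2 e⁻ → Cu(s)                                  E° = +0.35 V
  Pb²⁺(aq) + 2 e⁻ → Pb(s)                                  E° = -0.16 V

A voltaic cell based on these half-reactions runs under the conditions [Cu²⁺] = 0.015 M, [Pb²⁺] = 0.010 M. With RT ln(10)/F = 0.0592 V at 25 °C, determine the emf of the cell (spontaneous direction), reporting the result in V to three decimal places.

+0.515 V

Cu²⁺/Cu is the cathode (higher E°), Pb²⁺/Pb the anode: E°cell = +0.35 − (-0.16) = +0.51 V, n = 2.
Overall: Cu²⁺(aq) + Pb(s) → Cu(s) + Pb²⁺(aq)
Q = [Pb²⁺] / ([Cu²⁺]); log Q = -0.176.
E = E° − (0.0592/n) log Q = +0.51 − (0.0592/2)(-0.176) = +0.515 V.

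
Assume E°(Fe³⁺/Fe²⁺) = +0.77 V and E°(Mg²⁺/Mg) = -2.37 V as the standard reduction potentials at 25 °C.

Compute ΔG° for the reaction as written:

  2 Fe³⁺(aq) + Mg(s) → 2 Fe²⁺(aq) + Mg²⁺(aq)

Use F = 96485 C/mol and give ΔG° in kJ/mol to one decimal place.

-605.9 kJ/mol

As written, Fe³⁺/Fe²⁺ is reduced (cathode) and Mg²⁺/Mg is oxidised (anode), so E°cell = (+0.77) − (-2.37) = +3.14 V.
Balancing electrons gives n = 2.
ΔG° = −nFE° = −(2)(96485)(+3.14) = -605,926 J = -605.9 kJ/mol.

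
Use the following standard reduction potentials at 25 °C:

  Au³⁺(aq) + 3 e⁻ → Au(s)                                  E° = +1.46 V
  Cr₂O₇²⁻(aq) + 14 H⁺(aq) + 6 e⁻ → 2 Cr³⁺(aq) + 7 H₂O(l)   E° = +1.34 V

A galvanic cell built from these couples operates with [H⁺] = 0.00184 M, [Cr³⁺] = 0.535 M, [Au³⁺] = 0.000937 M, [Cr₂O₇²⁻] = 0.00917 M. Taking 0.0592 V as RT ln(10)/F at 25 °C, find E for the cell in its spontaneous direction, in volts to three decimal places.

Au³⁺/Au is the cathode (higher E°), Cr₂O₇²⁻/Cr³⁺ the anode: E°cell = +1.46 − (+1.34) = +0.12 V, n = 6.
Overall: 2 Au³⁺(aq) + 2 Cr³⁺(aq) + 7 H₂O(l) → 2 Au(s) + Cr₂O₇²⁻(aq) + 14 H⁺(aq)
Q = [Cr₂O₇²⁻]·[H⁺]^14 / ([Au³⁺]^2·[Cr³⁺]^2); log Q = -33.730.
E = E° − (0.0592/n) log Q = +0.12 − (0.0592/6)(-33.730) = +0.453 V.

+0.453 V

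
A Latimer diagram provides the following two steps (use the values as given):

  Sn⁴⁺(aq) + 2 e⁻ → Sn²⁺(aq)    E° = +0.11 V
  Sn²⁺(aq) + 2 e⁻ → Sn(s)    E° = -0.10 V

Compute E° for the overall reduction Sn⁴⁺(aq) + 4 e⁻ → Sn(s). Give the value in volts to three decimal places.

+0.005 V

Since ΔG° = −nFE° is additive over sequential reductions, n₃E°₃ = n₁E°₁ + n₂E°₂.
E°₃ = (2×+0.11 + 2×-0.10) / 4 = (+0.020) / 4 = +0.005 V.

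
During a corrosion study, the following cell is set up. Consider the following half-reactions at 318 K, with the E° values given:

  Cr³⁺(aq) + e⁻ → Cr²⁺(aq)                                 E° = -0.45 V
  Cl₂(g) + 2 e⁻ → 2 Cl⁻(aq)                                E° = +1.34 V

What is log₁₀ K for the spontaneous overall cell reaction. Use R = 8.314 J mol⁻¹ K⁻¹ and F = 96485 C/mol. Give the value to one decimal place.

56.7

Cathode: Cl₂/Cl⁻; anode: Cr³⁺/Cr²⁺. E°cell = (+1.34) − (-0.45) = +1.79 V, with n = 2.
ΔG° = −nFE° = −RT ln K, so ln K = nFE°/(RT) = (2)(96485)(+1.79) / ((8.314)(318)) = 130.649.
log₁₀ K = 130.649 / ln 10 = 56.7.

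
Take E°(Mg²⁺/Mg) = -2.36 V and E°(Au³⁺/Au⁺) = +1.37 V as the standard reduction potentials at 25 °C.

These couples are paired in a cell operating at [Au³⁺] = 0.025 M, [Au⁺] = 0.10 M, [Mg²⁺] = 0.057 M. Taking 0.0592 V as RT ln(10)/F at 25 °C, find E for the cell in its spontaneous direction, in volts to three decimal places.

+3.749 V

Au³⁺/Au⁺ is the cathode (higher E°), Mg²⁺/Mg the anode: E°cell = +1.37 − (-2.36) = +3.73 V, n = 2.
Overall: Au³⁺(aq) + Mg(s) → Au⁺(aq) + Mg²⁺(aq)
Q = [Au⁺]·[Mg²⁺] / ([Au³⁺]); log Q = -0.642.
E = E° − (0.0592/n) log Q = +3.73 − (0.0592/2)(-0.642) = +3.749 V.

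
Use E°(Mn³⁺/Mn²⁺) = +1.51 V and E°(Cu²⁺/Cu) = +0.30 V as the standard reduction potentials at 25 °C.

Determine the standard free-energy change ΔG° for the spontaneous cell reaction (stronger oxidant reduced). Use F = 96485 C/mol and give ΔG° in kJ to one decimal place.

-233.5 kJ

Mn³⁺/Mn²⁺ (E° = +1.51 V) is the cathode; Cu²⁺/Cu (E° = +0.30 V) is the anode, so E°cell = +1.21 V.
Balancing electrons gives n = 2 (lcm of 1 and 2).
ΔG° = −nFE° = −(2)(96485)(+1.21) = -233,494 J = -233.5 kJ.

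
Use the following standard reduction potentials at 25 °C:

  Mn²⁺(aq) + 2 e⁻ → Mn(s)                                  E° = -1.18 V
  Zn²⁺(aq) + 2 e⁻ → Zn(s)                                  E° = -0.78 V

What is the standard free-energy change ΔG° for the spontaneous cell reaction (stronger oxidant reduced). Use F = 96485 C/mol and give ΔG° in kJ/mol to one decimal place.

Zn²⁺/Zn (E° = -0.78 V) is the cathode; Mn²⁺/Mn (E° = -1.18 V) is the anode, so E°cell = +0.40 V.
Balancing electrons gives n = 2 (lcm of 2 and 2).
ΔG° = −nFE° = −(2)(96485)(+0.40) = -77,188 J = -77.2 kJ/mol.

-77.2 kJ/mol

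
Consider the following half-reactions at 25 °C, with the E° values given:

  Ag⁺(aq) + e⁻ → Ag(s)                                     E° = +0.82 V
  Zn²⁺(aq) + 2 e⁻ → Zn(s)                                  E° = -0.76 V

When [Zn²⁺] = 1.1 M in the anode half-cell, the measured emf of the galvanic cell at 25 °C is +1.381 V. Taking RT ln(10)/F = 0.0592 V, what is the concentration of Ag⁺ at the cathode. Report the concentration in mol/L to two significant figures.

Ag⁺/Ag is the cathode, Zn²⁺/Zn the anode: E°cell = +1.58 V, n = 2.
Overall reaction: 2 Ag⁺(aq) + Zn(s) → 2 Ag(s) + Zn²⁺(aq); Q = [Zn²⁺]^1/[Ag⁺]^2.
From E = E° − (0.0592/n) log Q: log Q = (E° − E)·n/0.0592 = (+1.58 − (+1.381))·2/0.0592 = 6.7230.
So 2·log[Ag⁺] = 1·log(1.1) − log Q = 0.0414 − (6.7230) = -6.6816; log[Ag⁺] = -6.6816 / 2 = -3.3408; [Ag⁺] = 10^(-3.3408) ≈ 0.00046 M.

0.00046 M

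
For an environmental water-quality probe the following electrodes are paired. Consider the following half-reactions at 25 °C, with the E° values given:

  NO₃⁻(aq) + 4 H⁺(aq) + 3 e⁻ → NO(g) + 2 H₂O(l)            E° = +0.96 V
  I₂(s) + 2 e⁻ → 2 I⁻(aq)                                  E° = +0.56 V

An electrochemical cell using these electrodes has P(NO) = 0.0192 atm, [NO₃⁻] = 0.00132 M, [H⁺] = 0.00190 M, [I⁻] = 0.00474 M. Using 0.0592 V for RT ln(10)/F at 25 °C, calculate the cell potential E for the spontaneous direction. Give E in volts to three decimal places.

+0.025 V

NO₃⁻/NO is the cathode (higher E°), I₂/I⁻ the anode: E°cell = +0.96 − (+0.56) = +0.40 V, n = 6.
Overall: 2 NO₃⁻(aq) + 8 H⁺(aq) + 6 I⁻(aq) → 2 NO(g) + 4 H₂O(l) + 3 I₂(s)
Q = P(NO)^2 / ([NO₃⁻]^2·[H⁺]^8·[I⁻]^6); log Q = 38.041.
E = E° − (0.0592/n) log Q = +0.40 − (0.0592/6)(38.041) = +0.025 V.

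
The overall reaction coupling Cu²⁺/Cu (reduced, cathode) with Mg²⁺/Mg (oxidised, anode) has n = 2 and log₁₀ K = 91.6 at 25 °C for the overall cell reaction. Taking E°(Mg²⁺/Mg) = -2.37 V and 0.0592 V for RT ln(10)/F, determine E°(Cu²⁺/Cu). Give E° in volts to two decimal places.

+0.34 V

E°cell = (0.0592/n)·log K = (0.0592/2)(91.6) = +2.711 V.
Since Cu²⁺/Cu is the cathode and Mg²⁺/Mg the anode, E°cell = E°(Cu²⁺/Cu) − E°(Mg²⁺/Mg).
So E°(Cu²⁺/Cu) = E°cell + E°(Mg²⁺/Mg) = +2.711 + (-2.37) = +0.34 V.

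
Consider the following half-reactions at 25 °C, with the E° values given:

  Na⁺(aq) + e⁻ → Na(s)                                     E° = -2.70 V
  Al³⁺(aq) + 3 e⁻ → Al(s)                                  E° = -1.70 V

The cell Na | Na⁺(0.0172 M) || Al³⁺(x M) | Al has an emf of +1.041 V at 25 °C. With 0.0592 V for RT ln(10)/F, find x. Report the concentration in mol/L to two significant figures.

Al³⁺/Al is the cathode, Na⁺/Na the anode: E°cell = +1.00 V, n = 3.
Overall reaction: Al³⁺(aq) + 3 Na(s) → Al(s) + 3 Na⁺(aq); Q = [Na⁺]^3/[Al³⁺]^1.
From E = E° − (0.0592/n) log Q: log Q = (E° − E)·n/0.0592 = (+1.00 − (+1.041))·3/0.0592 = -2.0777.
So 1·log[Al³⁺] = 3·log(0.0172) − log Q = -5.2934 − (-2.0777) = -3.2157; [Al³⁺] = 10^(-3.2157) ≈ 0.00061 M.

0.00061 M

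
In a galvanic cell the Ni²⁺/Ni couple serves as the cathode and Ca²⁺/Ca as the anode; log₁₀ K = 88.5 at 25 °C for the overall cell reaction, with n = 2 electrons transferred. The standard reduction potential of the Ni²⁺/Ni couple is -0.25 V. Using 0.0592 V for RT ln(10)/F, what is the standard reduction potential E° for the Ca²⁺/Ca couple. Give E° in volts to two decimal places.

E°cell = (0.0592/n)·log K = (0.0592/2)(88.5) = +2.620 V.
Since Ni²⁺/Ni is the cathode and Ca²⁺/Ca the anode, E°cell = E°(Ni²⁺/Ni) − E°(Ca²⁺/Ca).
So E°(Ca²⁺/Ca) = E°(Ni²⁺/Ni) − E°cell = (-0.25) − (+2.620) = -2.87 V.

-2.87 V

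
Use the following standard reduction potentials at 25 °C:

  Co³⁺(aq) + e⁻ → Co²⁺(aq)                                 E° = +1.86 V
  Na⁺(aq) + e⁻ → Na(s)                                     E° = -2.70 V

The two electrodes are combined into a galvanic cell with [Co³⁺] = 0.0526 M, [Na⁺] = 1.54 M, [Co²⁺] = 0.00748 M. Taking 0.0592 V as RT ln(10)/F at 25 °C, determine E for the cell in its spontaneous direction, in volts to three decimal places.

+4.599 V

Co³⁺/Co²⁺ is the cathode (higher E°), Na⁺/Na the anode: E°cell = +1.86 − (-2.70) = +4.56 V, n = 1.
Overall: Co³⁺(aq) + Na(s) → Co²⁺(aq) + Na⁺(aq)
Q = [Co²⁺]·[Na⁺] / ([Co³⁺]); log Q = -0.660.
E = E° − (0.0592/n) log Q = +4.56 − (0.0592/1)(-0.660) = +4.599 V.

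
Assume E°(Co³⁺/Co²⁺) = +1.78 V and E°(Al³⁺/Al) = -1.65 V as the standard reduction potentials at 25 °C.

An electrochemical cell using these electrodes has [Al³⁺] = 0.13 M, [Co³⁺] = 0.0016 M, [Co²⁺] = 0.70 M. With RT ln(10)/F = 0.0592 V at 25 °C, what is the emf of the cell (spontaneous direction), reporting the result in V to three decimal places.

+3.291 V

Co³⁺/Co²⁺ is the cathode (higher E°), Al³⁺/Al the anode: E°cell = +1.78 − (-1.65) = +3.43 V, n = 3.
Overall: 3 Co³⁺(aq) + Al(s) → 3 Co²⁺(aq) + Al³⁺(aq)
Q = [Co²⁺]^3·[Al³⁺] / ([Co³⁺]^3); log Q = 7.037.
E = E° − (0.0592/n) log Q = +3.43 − (0.0592/3)(7.037) = +3.291 V.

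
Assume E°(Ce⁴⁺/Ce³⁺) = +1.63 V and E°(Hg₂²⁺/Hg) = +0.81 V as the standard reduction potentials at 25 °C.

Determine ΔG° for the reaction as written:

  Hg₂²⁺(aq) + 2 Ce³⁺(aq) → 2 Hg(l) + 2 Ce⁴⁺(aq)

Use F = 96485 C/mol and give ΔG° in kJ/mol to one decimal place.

+158.2 kJ/mol

As written, Hg₂²⁺/Hg is reduced (cathode) and Ce⁴⁺/Ce³⁺ is oxidised (anode), so E°cell = (+0.81) − (+1.63) = -0.82 V.
Balancing electrons gives n = 2.
ΔG° = −nFE° = −(2)(96485)(-0.82) = 158,235 J = +158.2 kJ/mol.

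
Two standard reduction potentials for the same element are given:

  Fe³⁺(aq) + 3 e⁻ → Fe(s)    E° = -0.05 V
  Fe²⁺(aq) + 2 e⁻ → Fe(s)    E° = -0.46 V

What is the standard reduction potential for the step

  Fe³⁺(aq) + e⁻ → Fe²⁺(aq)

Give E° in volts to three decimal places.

+0.770 V

Sequential free energies add, so n₃E°₃ = n₁E°₁ + n₂E°₂.
With n₃ = 3, and the known step contributing 2×(-0.46) V, the unknown satisfies 1·E° = 3×(-0.05) − 2×(-0.46) = +0.770.
E° = +0.770 / 1 = +0.770 V.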